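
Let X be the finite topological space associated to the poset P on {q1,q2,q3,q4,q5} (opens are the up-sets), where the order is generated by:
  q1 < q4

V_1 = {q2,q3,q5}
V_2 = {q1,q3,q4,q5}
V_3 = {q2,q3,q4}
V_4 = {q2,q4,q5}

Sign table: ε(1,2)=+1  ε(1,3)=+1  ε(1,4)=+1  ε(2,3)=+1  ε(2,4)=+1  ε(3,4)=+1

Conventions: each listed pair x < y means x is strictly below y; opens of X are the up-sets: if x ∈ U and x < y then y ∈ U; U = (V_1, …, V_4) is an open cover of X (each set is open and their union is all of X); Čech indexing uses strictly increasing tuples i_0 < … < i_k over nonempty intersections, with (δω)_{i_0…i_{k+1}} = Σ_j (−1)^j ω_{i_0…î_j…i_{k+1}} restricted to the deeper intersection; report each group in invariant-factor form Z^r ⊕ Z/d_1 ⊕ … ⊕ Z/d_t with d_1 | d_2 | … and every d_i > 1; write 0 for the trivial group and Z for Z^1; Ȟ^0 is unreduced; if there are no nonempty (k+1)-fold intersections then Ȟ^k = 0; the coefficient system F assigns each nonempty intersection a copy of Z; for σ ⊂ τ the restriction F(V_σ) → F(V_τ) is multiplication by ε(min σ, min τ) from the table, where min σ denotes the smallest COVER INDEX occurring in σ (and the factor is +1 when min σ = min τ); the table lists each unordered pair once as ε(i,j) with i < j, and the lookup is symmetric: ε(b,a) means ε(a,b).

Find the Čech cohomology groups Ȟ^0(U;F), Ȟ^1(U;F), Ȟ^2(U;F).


Ȟ^0 = Z,  Ȟ^1 = 0,  Ȟ^2 = Z

nerve simplices:
  V12={q3,q5} V13={q2,q3} V14={q2,q5} V23={q3,q4} V24={q4,q5} V34={q2,q4}
  V123={q3} V124={q5} V134={q2} V234={q4}
C dims 4,6,4; δ0: rk 3, SNF 1^3; δ1: rk 3, SNF 1^3
degree 0: 4−3−0 = 1 → Ȟ^0 ≅ Z
degree 1: 6−3−3 = 0 → Ȟ^1 ≅ 0
degree 2: 4−0−3 = 1 → Ȟ^2 ≅ Z


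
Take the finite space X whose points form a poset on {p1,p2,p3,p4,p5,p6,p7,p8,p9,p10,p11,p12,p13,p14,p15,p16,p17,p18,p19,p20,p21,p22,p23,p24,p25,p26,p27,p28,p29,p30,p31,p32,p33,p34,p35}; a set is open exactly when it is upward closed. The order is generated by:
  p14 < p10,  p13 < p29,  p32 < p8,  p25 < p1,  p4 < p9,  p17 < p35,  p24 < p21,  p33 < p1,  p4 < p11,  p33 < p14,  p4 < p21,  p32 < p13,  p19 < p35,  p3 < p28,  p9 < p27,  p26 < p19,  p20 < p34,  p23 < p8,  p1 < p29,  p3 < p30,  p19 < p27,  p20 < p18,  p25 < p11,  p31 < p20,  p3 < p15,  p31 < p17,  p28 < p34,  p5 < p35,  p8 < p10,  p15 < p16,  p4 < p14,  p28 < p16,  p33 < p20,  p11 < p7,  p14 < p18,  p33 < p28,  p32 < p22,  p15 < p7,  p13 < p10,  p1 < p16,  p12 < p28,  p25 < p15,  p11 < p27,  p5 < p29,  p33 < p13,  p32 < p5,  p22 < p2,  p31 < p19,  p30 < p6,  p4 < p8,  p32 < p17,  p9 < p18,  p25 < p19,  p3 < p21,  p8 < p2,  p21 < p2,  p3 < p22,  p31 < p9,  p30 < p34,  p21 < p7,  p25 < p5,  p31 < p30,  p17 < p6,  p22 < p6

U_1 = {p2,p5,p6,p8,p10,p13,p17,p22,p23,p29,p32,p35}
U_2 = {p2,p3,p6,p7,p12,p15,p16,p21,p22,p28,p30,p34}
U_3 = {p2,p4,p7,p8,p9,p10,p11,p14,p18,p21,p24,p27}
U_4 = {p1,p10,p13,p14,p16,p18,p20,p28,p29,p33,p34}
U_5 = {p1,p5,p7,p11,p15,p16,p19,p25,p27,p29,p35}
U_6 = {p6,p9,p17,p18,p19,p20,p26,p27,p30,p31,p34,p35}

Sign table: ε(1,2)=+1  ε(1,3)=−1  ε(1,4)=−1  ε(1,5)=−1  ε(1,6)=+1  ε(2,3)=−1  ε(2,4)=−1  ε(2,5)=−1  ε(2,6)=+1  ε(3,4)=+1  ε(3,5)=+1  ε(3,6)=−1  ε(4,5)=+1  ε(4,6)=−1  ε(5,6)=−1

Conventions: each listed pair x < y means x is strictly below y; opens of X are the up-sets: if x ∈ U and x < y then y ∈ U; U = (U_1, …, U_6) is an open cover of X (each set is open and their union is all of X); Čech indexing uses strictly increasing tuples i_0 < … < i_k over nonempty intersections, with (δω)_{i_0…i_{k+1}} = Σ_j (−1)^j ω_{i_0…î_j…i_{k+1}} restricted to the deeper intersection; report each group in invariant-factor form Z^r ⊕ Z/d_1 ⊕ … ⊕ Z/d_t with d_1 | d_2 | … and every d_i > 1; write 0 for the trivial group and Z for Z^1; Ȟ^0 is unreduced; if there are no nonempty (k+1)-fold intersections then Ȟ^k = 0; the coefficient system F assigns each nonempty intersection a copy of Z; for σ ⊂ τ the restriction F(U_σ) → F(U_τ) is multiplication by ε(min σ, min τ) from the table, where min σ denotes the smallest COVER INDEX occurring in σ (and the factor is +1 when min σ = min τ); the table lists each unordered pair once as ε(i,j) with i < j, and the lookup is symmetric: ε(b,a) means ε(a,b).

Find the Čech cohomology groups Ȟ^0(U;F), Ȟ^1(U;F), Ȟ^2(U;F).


Ȟ^0(U;F) ≅ Z; Ȟ^1(U;F) ≅ 0; Ȟ^2(U;F) ≅ Z/2

nonempty overlaps:
  U12={p2,p6,p22} U13={p2,p8,p10} U14={p10,p13,p29} U15={p5,p29,p35} U16={p6,p17,p35} U23={p2,p7,p21} U24={p16,p28,p34} U25={p7,p15,p16} U26={p6,p30,p34} U34={p10,p14,p18} U35={p7,p11,p27} U36={p9,p18,p27} U45={p1,p16,p29} U46={p18,p20,p34} U56={p19,p27,p35}
  U123={p2} U126={p6} U134={p10} U145={p29} U156={p35} U235={p7} U245={p16} U246={p34} U346={p18} U356={p27}
C dims 6,15,10; δ0: rk 5, SNF 1^5; δ1: rk 10, SNF 1^9·2
degree 0: 6−5−0 = 1 → Ȟ^0 ≅ Z
degree 1: 15−10−5 = 0 → Ȟ^1 ≅ 0
degree 2: 10−0−10 = 0 plus torsion [2] → Ȟ^2 ≅ Z/2


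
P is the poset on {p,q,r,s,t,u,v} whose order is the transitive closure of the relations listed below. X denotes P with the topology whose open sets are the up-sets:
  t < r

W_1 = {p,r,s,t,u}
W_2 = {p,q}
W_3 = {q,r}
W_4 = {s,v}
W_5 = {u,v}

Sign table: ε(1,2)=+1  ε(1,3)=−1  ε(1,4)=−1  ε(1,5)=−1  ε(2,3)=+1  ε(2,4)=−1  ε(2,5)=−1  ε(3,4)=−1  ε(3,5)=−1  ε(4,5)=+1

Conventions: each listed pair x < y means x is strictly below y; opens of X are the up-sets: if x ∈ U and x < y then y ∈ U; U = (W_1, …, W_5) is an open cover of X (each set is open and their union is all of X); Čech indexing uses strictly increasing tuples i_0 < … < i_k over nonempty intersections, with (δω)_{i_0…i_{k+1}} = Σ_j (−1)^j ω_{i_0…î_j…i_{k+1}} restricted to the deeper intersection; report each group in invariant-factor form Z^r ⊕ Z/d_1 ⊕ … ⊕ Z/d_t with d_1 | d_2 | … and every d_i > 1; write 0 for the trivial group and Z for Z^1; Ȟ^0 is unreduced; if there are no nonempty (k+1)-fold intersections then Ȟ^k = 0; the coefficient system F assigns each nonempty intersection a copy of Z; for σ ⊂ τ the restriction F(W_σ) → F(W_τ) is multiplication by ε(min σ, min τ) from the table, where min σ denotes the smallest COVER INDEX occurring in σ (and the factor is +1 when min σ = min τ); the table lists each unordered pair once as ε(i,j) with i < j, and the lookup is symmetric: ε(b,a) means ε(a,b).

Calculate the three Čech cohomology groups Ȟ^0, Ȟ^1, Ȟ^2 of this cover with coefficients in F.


Ȟ^0(U;F) ≅ 0, Ȟ^1(U;F) ≅ Z ⊕ Z/2, Ȟ^2(U;F) ≅ 0

nonempty intersections:
  W12={p} W13={r} W14={s} W15={u} W23={q} W45={v}
C dims 5,6; δ0: rk 5, SNF 1^4·2
Ȟ^0: (5−5)−0=0 ⇒ 0
Ȟ^1: (6−0)−5=1 plus torsion [2] ⇒ Z ⊕ Z/2
Ȟ^2: (0−0)−0=0 ⇒ 0


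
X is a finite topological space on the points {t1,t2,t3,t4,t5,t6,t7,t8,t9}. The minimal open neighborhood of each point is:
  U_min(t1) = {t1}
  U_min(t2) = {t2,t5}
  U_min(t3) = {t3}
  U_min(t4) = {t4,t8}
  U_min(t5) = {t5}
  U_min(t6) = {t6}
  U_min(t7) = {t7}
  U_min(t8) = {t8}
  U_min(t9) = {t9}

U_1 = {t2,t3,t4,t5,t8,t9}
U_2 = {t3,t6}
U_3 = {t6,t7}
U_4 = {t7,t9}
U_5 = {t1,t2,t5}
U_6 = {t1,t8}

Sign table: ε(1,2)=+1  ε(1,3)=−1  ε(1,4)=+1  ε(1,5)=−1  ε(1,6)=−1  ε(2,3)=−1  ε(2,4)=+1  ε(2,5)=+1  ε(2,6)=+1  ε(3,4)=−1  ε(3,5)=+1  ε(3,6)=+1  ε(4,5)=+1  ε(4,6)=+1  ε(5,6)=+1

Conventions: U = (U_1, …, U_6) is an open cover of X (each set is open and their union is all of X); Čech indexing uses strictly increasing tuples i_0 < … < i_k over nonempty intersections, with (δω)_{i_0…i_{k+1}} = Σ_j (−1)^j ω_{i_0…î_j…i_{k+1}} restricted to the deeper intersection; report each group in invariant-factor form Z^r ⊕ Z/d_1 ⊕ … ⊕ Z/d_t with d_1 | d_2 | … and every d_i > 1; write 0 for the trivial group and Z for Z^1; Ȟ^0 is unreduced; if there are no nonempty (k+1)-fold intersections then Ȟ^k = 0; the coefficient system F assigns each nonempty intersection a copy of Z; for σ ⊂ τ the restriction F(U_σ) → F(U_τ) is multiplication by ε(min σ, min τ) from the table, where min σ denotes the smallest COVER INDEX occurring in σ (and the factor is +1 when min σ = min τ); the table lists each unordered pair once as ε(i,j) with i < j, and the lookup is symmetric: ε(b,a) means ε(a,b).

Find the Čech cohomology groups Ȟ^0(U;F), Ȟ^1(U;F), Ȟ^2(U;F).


Ȟ^0 ≅ Z; Ȟ^1 ≅ Z^2; Ȟ^2 ≅ 0

intersection data:
  U12={t3} U14={t9} U15={t2,t5} U16={t8} U23={t6} U34={t7} U56={t1}
C dims 6,7; δ0: rk 5, SNF 1^5
Ȟ^0 = (6 − 5) − 0 = 1, so Ȟ^0 ≅ Z
Ȟ^1 = (7 − 0) − 5 = 2, so Ȟ^1 ≅ Z^2
Ȟ^2 = (0 − 0) − 0 = 0, so Ȟ^2 ≅ 0


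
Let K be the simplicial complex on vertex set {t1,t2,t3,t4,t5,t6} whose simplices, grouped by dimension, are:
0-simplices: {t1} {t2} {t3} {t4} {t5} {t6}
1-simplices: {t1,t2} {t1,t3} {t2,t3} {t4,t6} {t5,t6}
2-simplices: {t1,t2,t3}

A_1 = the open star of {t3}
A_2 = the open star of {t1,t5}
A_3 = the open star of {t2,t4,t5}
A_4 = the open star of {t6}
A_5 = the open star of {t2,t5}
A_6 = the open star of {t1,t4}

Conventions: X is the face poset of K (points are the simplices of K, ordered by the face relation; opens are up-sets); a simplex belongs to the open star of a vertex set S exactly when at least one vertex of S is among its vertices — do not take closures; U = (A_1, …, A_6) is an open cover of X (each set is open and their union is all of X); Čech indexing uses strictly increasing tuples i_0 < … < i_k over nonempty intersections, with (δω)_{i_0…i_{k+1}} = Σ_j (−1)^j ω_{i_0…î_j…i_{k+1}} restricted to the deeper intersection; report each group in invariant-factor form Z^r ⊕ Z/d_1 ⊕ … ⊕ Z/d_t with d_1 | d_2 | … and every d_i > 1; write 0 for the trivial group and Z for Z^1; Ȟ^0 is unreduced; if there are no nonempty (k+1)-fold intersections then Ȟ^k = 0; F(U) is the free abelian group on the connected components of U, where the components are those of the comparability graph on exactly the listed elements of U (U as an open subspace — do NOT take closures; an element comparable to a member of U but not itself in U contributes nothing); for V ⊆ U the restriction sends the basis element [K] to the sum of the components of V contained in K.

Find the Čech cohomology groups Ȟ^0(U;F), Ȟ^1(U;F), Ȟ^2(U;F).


nerve simplices:
  A1={{t3},{t1,t3},{t2,t3},{t1,t2,t3}} A2={{t1},{t5},{t1,t2},{t1,t3},{t5,t6},{t1,t2,t3}} A3={{t2},{t4},{t5},{t1,t2},{t2,t3},{t4,t6},{t5,t6},{t1,t2,t3}} A4={{t6},{t4,t6},{t5,t6}} A5={{t2},{t5},{t1,t2},{t2,t3},{t5,t6},{t1,t2,t3}} A6={{t1},{t4},{t1,t2},{t1,t3},{t4,t6},{t1,t2,t3}}
  A12={{t1,t3},{t1,t2,t3}} A13={{t2,t3},{t1,t2,t3}} A15={{t2,t3},{t1,t2,t3}} A16={{t1,t3},{t1,t2,t3}} A23={{t5},{t1,t2},{t5,t6},{t1,t2,t3}} A24={{t5,t6}} A25={{t5},{t1,t2},{t5,t6},{t1,t2,t3}} A26={{t1},{t1,t2},{t1,t3},{t1,t2,t3}} A34={{t4,t6},{t5,t6}} A35={{t2},{t5},{t1,t2},{t2,t3},{t5,t6},{t1,t2,t3}} A36={{t4},{t1,t2},{t4,t6},{t1,t2,t3}} A45={{t5,t6}} A46={{t4,t6}} A56={{t1,t2},{t1,t2,t3}}
  A123={{t1,t2,t3}} A125={{t1,t2,t3}} A126={{t1,t3},{t1,t2,t3}} A135={{t2,t3},{t1,t2,t3}} A136={{t1,t2,t3}} A156={{t1,t2,t3}} A234={{t5,t6}} A235={{t5},{t1,t2},{t5,t6},{t1,t2,t3}} A236={{t1,t2},{t1,t2,t3}} A245={{t5,t6}} A256={{t1,t2},{t1,t2,t3}} A345={{t5,t6}} A346={{t4,t6}} A356={{t1,t2},{t1,t2,t3}}
  A1235={{t1,t2,t3}} A1236={{t1,t2,t3}} A1256={{t1,t2,t3}} A1356={{t1,t2,t3}} A2345={{t5,t6}} A2356={{t1,t2},{t1,t2,t3}}
  A12356={{t1,t2,t3}}
components per intersection:
  A1: {{t3},{t1,t3},{t2,t3},{t1,t2,t3}}
  A2: {{t1},{t1,t2},{t1,t3},{t1,t2,t3}} {{t5},{t5,t6}}
  A3: {{t2},{t1,t2},{t2,t3},{t1,t2,t3}} {{t4},{t4,t6}} {{t5},{t5,t6}}
  A4: {{t6},{t4,t6},{t5,t6}}
  A5: {{t2},{t1,t2},{t2,t3},{t1,t2,t3}} {{t5},{t5,t6}}
  A6: {{t1},{t1,t2},{t1,t3},{t1,t2,t3}} {{t4},{t4,t6}}
  A12: {{t1,t3},{t1,t2,t3}}
  A13: {{t2,t3},{t1,t2,t3}}
  A15: {{t2,t3},{t1,t2,t3}}
  A16: {{t1,t3},{t1,t2,t3}}
  A23: {{t5},{t5,t6}} {{t1,t2},{t1,t2,t3}}
  A24: {{t5,t6}}
  A25: {{t5},{t5,t6}} {{t1,t2},{t1,t2,t3}}
  A26: {{t1},{t1,t2},{t1,t3},{t1,t2,t3}}
  A34: {{t4,t6}} {{t5,t6}}
  A35: {{t2},{t1,t2},{t2,t3},{t1,t2,t3}} {{t5},{t5,t6}}
  A36: {{t4},{t4,t6}} {{t1,t2},{t1,t2,t3}}
  A45: {{t5,t6}}
  A46: {{t4,t6}}
  A56: {{t1,t2},{t1,t2,t3}}
  A123: {{t1,t2,t3}}
  A125: {{t1,t2,t3}}
  A126: {{t1,t3},{t1,t2,t3}}
  A135: {{t2,t3},{t1,t2,t3}}
  A136: {{t1,t2,t3}}
  A156: {{t1,t2,t3}}
  A234: {{t5,t6}}
  A235: {{t5},{t5,t6}} {{t1,t2},{t1,t2,t3}}
  A236: {{t1,t2},{t1,t2,t3}}
  A245: {{t5,t6}}
  A256: {{t1,t2},{t1,t2,t3}}
  A345: {{t5,t6}}
  A346: {{t4,t6}}
  A356: {{t1,t2},{t1,t2,t3}}
  A1235: {{t1,t2,t3}}
  A1236: {{t1,t2,t3}}
  A1256: {{t1,t2,t3}}
  A1356: {{t1,t2,t3}}
  A2345: {{t5,t6}}
  A2356: {{t1,t2},{t1,t2,t3}}
  A12356: {{t1,t2,t3}}
C dims 11,19,15,6; δ0: rk 9, SNF 1^9; δ1: rk 10, SNF 1^10; δ2: rk 5, SNF 1^5
degree 0: 11−9−0 = 2 → Ȟ^0 ≅ Z^2
degree 1: 19−10−9 = 0 → Ȟ^1 ≅ 0
degree 2: 15−5−10 = 0 → Ȟ^2 ≅ 0

Ȟ^0 ≅ Z^2; Ȟ^1 ≅ 0; Ȟ^2 ≅ 0


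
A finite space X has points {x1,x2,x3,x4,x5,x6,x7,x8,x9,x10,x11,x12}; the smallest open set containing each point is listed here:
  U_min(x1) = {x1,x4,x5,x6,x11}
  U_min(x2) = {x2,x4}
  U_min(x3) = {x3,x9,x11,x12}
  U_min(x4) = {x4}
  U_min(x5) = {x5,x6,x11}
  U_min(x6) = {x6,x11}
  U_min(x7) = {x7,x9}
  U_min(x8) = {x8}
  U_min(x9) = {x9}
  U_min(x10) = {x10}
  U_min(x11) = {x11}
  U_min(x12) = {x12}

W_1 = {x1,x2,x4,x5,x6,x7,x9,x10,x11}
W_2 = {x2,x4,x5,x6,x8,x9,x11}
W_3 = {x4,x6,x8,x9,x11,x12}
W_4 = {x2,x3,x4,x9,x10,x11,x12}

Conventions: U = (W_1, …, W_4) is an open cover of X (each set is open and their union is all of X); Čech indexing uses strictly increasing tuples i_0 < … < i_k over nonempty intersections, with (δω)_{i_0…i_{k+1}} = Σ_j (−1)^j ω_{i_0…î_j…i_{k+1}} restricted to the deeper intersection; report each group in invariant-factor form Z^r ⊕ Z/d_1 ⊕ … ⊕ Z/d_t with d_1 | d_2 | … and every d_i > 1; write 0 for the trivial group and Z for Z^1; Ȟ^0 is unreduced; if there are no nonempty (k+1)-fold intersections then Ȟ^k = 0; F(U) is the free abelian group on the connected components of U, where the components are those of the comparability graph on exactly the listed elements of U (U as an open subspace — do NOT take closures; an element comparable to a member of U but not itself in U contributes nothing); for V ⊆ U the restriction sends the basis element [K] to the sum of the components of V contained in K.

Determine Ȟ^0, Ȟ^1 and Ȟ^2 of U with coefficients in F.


Ȟ^0(U;F) ≅ Z^3,  Ȟ^1(U;F) ≅ 0,  Ȟ^2(U;F) ≅ 0

nerve of the cover:
  W12={x2,x4,x5,x6,x9,x11} W13={x4,x6,x9,x11} W14={x2,x4,x9,x10,x11} W23={x4,x6,x8,x9,x11} W24={x2,x4,x9,x11} W34={x4,x9,x11,x12}
  W123={x4,x6,x9,x11} W124={x2,x4,x9,x11} W134={x4,x9,x11} W234={x4,x9,x11}
  W1234={x4,x9,x11}
components per intersection:
  W1: {x1,x2,x4,x5,x6,x11} {x7,x9} {x10}
  W2: {x2,x4} {x5,x6,x11} {x8} {x9}
  W3: {x4} {x6,x11} {x8} {x9} {x12}
  W4: {x2,x4} {x3,x9,x11,x12} {x10}
  W12: {x2,x4} {x5,x6,x11} {x9}
  W13: {x4} {x6,x11} {x9}
  W14: {x2,x4} {x9} {x10} {x11}
  W23: {x4} {x6,x11} {x8} {x9}
  W24: {x2,x4} {x9} {x11}
  W34: {x4} {x9} {x11} {x12}
  W123: {x4} {x6,x11} {x9}
  W124: {x2,x4} {x9} {x11}
  W134: {x4} {x9} {x11}
  W234: {x4} {x9} {x11}
  W1234: {x4} {x9} {x11}
C dims 15,21,12,3; δ0: rk 12, SNF 1^12; δ1: rk 9, SNF 1^9; δ2: rk 3, SNF 1^3
Ȟ^0 = (15 − 12) − 0 = 3, so Ȟ^0 ≅ Z^3
Ȟ^1 = (21 − 9) − 12 = 0, so Ȟ^1 ≅ 0
Ȟ^2 = (12 − 3) − 9 = 0, so Ȟ^2 ≅ 0


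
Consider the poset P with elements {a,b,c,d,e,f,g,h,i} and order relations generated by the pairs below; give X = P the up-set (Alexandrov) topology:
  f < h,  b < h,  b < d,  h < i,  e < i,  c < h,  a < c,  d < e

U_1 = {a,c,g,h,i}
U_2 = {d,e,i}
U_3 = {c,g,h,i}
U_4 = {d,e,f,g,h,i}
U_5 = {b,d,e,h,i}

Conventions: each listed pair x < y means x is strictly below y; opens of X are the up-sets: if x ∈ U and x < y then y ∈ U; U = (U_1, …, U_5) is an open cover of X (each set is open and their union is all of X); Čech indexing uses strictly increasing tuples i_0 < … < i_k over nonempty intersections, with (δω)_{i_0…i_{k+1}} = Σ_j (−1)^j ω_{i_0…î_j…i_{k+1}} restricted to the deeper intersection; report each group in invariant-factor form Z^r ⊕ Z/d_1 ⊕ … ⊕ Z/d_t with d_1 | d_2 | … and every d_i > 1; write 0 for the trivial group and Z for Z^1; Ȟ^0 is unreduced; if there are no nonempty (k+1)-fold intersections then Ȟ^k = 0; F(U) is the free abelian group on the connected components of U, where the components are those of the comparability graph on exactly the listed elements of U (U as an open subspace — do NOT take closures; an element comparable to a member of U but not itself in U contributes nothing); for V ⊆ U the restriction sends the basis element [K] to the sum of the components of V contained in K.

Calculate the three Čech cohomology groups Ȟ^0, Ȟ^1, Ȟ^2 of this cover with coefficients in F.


Ȟ^0 ≅ Z^2, Ȟ^1 ≅ 0 and Ȟ^2 ≅ 0

nonempty overlaps:
  U12={i} U13={c,g,h,i} U14={g,h,i} U15={h,i} U23={i} U24={d,e,i} U25={d,e,i} U34={g,h,i} U35={h,i} U45={d,e,h,i}
  U123={i} U124={i} U125={i} U134={g,h,i} U135={h,i} U145={h,i} U234={i} U235={i} U245={d,e,i} U345={h,i}
  U1234={i} U1235={i} U1245={i} U1345={h,i} U2345={i}
  U12345={i}
components per intersection:
  U1: {a,c,h,i} {g}
  U2: {d,e,i}
  U3: {c,h,i} {g}
  U4: {d,e,f,h,i} {g}
  U5: {b,d,e,h,i}
  U12: {i}
  U13: {c,h,i} {g}
  U14: {g} {h,i}
  U15: {h,i}
  U23: {i}
  U24: {d,e,i}
  U25: {d,e,i}
  U34: {g} {h,i}
  U35: {h,i}
  U45: {d,e,h,i}
  U123: {i}
  U124: {i}
  U125: {i}
  U134: {g} {h,i}
  U135: {h,i}
  U145: {h,i}
  U234: {i}
  U235: {i}
  U245: {d,e,i}
  U345: {h,i}
  U1234: {i}
  U1235: {i}
  U1245: {i}
  U1345: {h,i}
  U2345: {i}
  U12345: {i}
C dims 8,13,11,5; δ0: rk 6, SNF 1^6; δ1: rk 7, SNF 1^7; δ2: rk 4, SNF 1^4
degree 0: 8−6−0 = 2 → Ȟ^0 ≅ Z^2
degree 1: 13−7−6 = 0 → Ȟ^1 ≅ 0
degree 2: 11−4−7 = 0 → Ȟ^2 ≅ 0


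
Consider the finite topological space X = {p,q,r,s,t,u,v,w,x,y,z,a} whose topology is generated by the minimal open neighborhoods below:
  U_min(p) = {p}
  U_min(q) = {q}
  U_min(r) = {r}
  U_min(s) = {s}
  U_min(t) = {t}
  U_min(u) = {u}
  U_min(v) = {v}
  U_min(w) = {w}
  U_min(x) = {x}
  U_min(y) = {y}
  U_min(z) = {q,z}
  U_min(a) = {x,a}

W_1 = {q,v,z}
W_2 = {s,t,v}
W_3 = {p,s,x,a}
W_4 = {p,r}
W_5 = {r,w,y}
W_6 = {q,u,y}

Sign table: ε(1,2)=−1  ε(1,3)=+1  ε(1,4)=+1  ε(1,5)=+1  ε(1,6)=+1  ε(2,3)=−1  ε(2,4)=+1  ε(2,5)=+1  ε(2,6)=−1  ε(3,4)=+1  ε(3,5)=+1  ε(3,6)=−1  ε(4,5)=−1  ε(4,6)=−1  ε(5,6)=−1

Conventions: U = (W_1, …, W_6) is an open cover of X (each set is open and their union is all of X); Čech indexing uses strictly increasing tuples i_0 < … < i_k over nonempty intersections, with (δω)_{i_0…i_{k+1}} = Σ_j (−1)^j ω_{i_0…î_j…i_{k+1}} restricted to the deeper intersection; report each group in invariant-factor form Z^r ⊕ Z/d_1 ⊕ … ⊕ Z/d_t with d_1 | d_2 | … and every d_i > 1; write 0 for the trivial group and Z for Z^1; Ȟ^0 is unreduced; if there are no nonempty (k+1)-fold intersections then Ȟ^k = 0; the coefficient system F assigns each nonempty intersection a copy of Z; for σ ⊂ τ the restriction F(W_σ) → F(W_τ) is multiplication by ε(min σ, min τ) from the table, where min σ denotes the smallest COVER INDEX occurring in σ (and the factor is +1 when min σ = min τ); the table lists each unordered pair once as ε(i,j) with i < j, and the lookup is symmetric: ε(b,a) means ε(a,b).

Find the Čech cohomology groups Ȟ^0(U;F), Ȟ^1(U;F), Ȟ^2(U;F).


nonempty overlaps:
  W12={v} W16={q} W23={s} W34={p} W45={r} W56={y}
C dims 6,6; δ0: rk 5, SNF 1^5
degree 0: 6−5−0 = 1 → Ȟ^0 ≅ Z
degree 1: 6−0−5 = 1 → Ȟ^1 ≅ Z
degree 2: 0−0−0 = 0 → Ȟ^2 ≅ 0

Ȟ^0(U;F) ≅ Z, Ȟ^1(U;F) ≅ Z, Ȟ^2(U;F) ≅ 0


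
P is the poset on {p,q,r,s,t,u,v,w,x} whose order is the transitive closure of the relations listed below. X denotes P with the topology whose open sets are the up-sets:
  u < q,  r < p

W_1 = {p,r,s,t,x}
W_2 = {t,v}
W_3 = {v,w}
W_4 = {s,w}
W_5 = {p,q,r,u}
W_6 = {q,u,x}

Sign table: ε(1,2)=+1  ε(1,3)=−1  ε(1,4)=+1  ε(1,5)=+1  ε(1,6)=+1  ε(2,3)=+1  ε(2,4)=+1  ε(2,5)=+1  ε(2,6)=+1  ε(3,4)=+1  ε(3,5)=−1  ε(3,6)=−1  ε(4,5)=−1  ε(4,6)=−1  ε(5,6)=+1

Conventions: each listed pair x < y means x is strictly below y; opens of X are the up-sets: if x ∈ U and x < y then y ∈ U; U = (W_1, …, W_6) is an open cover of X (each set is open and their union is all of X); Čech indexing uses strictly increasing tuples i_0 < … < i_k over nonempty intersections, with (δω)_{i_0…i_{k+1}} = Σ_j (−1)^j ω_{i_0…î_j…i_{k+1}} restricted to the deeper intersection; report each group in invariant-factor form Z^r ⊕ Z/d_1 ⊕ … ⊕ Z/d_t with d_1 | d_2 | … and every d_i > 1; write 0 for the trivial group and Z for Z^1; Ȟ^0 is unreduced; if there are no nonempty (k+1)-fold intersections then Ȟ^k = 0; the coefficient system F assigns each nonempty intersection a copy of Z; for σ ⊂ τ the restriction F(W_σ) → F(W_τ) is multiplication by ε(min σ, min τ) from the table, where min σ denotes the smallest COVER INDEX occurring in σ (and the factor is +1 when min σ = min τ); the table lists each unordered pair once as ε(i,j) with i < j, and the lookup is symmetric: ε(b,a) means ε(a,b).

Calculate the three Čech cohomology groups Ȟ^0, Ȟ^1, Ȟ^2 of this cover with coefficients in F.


nonempty intersections:
  W12={t} W14={s} W15={p,r} W16={x} W23={v} W34={w} W56={q,u}
C dims 6,7; δ0: rk 5, SNF 1^5
Ȟ^0: (6−5)−0=1 ⇒ Z
Ȟ^1: (7−0)−5=2 ⇒ Z^2
Ȟ^2: (0−0)−0=0 ⇒ 0

Ȟ^0 ≅ Z; Ȟ^1 ≅ Z^2; Ȟ^2 ≅ 0


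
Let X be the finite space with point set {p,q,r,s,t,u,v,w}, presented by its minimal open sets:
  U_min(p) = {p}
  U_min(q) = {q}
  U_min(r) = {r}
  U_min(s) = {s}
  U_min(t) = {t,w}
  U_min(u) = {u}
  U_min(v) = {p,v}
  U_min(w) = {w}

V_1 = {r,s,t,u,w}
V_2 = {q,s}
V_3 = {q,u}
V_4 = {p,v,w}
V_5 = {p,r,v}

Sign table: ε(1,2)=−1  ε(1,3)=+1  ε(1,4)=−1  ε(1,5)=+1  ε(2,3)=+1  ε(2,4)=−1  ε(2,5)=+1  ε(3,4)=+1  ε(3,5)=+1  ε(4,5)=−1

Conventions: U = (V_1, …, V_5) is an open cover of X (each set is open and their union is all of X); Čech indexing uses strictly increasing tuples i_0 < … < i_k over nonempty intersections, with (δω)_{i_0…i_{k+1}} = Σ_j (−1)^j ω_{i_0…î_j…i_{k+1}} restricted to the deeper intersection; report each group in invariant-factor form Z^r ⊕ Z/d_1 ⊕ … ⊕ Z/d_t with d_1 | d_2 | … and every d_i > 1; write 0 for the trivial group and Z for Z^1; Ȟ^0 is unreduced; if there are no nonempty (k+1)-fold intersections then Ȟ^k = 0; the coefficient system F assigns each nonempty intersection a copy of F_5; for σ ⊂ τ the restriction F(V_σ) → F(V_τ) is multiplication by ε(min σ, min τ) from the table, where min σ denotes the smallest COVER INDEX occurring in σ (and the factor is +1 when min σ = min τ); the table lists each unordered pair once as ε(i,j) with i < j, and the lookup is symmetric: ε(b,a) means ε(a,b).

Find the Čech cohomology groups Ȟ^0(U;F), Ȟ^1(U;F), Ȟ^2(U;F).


Ȟ^0 = 0,  Ȟ^1 = Z/5,  Ȟ^2 = 0

nonempty overlaps:
  V12={s} V13={u} V14={w} V15={r} V23={q} V45={p,v}
C dims 5,6; δ0: rk_F5 5
degree 0: 5−5−0 = 0 → Ȟ^0 ≅ 0
degree 1: 6−0−5 = 1 → Ȟ^1 ≅ Z/5
degree 2: 0−0−0 = 0 → Ȟ^2 ≅ 0


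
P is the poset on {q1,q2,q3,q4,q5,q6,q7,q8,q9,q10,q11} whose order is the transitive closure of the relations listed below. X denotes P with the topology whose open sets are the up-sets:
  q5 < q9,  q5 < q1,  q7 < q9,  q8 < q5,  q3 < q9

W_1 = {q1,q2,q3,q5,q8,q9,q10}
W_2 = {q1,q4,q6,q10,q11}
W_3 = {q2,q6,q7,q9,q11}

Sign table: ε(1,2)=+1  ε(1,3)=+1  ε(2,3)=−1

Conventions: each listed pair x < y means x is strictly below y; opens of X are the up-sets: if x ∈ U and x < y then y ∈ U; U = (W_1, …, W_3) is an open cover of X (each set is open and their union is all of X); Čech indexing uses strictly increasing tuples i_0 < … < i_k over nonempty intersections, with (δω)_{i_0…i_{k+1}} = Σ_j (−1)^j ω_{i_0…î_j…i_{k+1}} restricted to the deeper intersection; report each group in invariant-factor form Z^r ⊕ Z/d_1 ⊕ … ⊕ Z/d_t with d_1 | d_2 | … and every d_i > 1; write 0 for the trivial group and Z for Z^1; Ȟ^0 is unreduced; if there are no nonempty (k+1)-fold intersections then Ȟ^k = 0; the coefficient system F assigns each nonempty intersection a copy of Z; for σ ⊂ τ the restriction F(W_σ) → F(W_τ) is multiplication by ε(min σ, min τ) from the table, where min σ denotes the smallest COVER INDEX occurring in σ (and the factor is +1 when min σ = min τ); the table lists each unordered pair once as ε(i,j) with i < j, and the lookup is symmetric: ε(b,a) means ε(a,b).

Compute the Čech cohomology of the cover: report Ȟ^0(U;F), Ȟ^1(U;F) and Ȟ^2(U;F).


Ȟ^0 = 0, Ȟ^1 = Z/2, Ȟ^2 = 0

nerve simplices:
  W12={q1,q10} W13={q2,q9} W23={q6,q11}
C dims 3,3; δ0: rk 3, SNF 1^2·2
degree 0: 3−3−0 = 0 → Ȟ^0 ≅ 0
degree 1: 3−0−3 = 0 plus torsion [2] → Ȟ^1 ≅ Z/2
degree 2: 0−0−0 = 0 → Ȟ^2 ≅ 0


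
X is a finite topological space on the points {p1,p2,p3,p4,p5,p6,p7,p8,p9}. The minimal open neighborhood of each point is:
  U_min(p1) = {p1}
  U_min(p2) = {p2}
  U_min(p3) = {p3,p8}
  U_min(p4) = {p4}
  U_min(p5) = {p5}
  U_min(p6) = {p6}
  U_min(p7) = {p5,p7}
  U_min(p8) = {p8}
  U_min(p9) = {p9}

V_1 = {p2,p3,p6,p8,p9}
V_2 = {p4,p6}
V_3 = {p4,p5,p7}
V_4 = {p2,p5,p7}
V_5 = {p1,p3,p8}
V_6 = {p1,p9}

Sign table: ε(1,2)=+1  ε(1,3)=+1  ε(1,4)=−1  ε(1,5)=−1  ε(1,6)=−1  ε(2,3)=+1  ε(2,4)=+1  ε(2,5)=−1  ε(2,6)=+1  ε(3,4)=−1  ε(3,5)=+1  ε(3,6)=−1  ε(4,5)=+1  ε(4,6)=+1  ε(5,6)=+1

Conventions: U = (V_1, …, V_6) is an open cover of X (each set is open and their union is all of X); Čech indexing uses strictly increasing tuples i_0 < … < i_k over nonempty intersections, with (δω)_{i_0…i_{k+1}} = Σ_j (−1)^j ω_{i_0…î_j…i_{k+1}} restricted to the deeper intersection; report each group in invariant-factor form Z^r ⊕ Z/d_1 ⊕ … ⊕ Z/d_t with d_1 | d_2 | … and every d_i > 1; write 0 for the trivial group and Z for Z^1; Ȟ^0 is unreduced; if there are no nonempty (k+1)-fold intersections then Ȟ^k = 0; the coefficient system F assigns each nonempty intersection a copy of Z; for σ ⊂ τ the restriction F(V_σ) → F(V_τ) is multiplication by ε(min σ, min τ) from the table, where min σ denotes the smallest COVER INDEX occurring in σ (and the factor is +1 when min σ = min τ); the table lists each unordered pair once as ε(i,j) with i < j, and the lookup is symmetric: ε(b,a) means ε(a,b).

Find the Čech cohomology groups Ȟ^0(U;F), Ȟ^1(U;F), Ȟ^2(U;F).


cover nerve:
  V12={p6} V14={p2} V15={p3,p8} V16={p9} V23={p4} V34={p5,p7} V56={p1}
C dims 6,7; δ0: rk 5, SNF 1^5
Ȟ^0: (6−5)−0=1 ⇒ Z
Ȟ^1: (7−0)−5=2 ⇒ Z^2
Ȟ^2: (0−0)−0=0 ⇒ 0

Ȟ^0(U;F) ≅ Z, Ȟ^1(U;F) ≅ Z^2, Ȟ^2(U;F) ≅ 0


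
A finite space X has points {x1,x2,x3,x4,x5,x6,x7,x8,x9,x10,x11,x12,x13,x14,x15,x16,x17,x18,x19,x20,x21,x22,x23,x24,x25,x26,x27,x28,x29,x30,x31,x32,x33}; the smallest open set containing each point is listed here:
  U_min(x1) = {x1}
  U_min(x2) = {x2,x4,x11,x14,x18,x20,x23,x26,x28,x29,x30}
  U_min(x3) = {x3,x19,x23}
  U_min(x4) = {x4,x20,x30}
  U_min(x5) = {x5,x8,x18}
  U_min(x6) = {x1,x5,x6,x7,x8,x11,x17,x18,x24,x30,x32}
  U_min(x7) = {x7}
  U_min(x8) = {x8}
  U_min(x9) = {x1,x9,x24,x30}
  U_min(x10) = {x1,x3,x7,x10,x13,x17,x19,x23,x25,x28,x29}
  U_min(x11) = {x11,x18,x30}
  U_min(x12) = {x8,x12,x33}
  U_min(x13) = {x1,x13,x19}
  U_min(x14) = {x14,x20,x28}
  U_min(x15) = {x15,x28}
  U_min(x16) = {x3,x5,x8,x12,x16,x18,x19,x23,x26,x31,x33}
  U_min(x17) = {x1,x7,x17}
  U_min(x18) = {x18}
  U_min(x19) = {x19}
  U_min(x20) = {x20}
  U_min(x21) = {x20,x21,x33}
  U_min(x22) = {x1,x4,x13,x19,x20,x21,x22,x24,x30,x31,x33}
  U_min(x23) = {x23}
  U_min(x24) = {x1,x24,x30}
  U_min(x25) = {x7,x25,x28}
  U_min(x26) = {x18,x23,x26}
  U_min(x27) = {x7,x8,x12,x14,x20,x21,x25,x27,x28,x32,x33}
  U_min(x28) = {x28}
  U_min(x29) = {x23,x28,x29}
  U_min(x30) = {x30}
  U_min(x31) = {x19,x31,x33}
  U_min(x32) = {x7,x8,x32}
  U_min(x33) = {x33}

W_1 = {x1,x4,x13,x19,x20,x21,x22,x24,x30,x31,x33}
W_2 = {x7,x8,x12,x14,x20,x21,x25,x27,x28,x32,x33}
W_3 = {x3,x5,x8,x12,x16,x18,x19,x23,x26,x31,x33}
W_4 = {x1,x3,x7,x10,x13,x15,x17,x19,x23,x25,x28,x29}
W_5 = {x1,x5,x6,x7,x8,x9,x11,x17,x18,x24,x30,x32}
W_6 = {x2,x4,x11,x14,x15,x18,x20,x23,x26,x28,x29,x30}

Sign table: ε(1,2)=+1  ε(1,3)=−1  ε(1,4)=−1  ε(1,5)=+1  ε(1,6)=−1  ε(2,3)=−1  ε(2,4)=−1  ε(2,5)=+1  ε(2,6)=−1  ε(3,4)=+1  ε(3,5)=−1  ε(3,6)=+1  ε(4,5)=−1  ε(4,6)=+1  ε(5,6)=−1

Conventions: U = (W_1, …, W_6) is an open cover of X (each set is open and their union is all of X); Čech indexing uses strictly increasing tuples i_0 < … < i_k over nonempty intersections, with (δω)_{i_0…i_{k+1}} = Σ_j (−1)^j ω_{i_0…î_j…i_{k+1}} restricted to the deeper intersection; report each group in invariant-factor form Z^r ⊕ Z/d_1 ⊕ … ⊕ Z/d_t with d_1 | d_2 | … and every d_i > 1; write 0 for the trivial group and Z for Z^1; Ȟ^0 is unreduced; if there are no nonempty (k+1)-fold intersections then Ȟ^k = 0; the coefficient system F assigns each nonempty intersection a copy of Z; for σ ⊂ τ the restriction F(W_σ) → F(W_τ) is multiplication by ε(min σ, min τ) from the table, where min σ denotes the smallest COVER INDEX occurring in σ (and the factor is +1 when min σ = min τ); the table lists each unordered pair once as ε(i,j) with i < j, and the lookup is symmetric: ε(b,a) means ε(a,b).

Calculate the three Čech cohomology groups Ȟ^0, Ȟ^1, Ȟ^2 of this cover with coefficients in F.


intersection data:
  W12={x20,x21,x33} W13={x19,x31,x33} W14={x1,x13,x19} W15={x1,x24,x30} W16={x4,x20,x30} W23={x8,x12,x33} W24={x7,x25,x28} W25={x7,x8,x32} W26={x14,x20,x28} W34={x3,x19,x23} W35={x5,x8,x18} W36={x18,x23,x26} W45={x1,x7,x17} W46={x15,x23,x28,x29} W56={x11,x18,x30}
  W123={x33} W126={x20} W134={x19} W145={x1} W156={x30} W235={x8} W245={x7} W246={x28} W346={x23} W356={x18}
C dims 6,15,10; δ0: rk 5, SNF 1^5; δ1: rk 10, SNF 1^9·2
Ȟ^0 = (6 − 5) − 0 = 1, so Ȟ^0 ≅ Z
Ȟ^1 = (15 − 10) − 5 = 0, so Ȟ^1 ≅ 0
Ȟ^2 = (10 − 0) − 10 = 0 plus torsion [2], so Ȟ^2 ≅ Z/2

Ȟ^0 ≅ Z; Ȟ^1 ≅ 0; Ȟ^2 ≅ Z/2


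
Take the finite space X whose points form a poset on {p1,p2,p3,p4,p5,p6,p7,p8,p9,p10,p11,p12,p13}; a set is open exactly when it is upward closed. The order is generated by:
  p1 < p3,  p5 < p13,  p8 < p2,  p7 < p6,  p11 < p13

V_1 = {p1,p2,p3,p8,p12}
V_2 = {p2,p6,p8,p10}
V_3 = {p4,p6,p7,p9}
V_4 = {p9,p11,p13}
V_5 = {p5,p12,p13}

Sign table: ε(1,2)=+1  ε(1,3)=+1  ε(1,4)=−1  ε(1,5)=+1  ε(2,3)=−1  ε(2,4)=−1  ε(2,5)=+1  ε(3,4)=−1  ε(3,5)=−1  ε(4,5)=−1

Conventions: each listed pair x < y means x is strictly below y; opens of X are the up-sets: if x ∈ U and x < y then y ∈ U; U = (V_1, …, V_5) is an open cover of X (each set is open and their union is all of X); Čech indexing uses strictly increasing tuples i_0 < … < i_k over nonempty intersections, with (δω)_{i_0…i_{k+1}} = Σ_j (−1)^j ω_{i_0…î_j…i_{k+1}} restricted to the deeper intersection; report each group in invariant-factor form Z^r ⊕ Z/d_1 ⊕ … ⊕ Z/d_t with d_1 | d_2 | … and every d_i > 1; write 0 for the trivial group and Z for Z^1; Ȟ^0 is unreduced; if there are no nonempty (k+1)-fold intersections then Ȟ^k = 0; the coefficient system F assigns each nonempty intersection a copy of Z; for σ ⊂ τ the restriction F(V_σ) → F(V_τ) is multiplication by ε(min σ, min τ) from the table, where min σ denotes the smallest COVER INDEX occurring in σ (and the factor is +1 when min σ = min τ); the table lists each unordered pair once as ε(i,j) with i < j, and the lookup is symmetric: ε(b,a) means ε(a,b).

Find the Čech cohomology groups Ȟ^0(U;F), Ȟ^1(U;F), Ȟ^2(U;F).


Ȟ^0 ≅ 0, Ȟ^1 ≅ Z/2, Ȟ^2 ≅ 0

nerve simplices:
  V12={p2,p8} V15={p12} V23={p6} V34={p9} V45={p13}
C dims 5,5; δ0: rk 5, SNF 1^4·2
degree 0: 5−5−0 = 0 → Ȟ^0 ≅ 0
degree 1: 5−0−5 = 0 plus torsion [2] → Ȟ^1 ≅ Z/2
degree 2: 0−0−0 = 0 → Ȟ^2 ≅ 0


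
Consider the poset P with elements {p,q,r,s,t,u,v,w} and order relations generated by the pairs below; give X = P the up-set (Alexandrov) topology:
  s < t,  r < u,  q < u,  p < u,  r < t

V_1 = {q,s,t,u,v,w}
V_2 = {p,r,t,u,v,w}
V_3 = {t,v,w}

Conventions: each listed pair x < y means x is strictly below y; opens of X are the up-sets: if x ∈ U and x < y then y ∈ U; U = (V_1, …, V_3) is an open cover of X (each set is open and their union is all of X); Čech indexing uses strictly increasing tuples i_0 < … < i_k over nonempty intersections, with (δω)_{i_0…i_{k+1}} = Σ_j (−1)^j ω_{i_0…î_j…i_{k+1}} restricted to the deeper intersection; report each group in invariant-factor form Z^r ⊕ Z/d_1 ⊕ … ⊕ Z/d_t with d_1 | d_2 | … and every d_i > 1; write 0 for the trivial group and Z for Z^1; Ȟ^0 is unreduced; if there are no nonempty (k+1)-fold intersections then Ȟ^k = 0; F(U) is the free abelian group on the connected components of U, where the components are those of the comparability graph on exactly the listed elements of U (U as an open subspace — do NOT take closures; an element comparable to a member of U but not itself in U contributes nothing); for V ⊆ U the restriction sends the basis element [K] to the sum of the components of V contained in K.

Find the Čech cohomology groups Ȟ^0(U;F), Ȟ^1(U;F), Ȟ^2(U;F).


nonempty overlaps:
  V12={t,u,v,w} V13={t,v,w} V23={t,v,w}
  V123={t,v,w}
components per intersection:
  V1: {q,u} {s,t} {v} {w}
  V2: {p,r,t,u} {v} {w}
  V3: {t} {v} {w}
  V12: {t} {u} {v} {w}
  V13: {t} {v} {w}
  V23: {t} {v} {w}
  V123: {t} {v} {w}
C dims 10,10,3; δ0: rk 7, SNF 1^7; δ1: rk 3, SNF 1^3
degree 0: 10−7−0 = 3 → Ȟ^0 ≅ Z^3
degree 1: 10−3−7 = 0 → Ȟ^1 ≅ 0
degree 2: 3−0−3 = 0 → Ȟ^2 ≅ 0

Ȟ^0 = Z^3, Ȟ^1 = 0 and Ȟ^2 = 0


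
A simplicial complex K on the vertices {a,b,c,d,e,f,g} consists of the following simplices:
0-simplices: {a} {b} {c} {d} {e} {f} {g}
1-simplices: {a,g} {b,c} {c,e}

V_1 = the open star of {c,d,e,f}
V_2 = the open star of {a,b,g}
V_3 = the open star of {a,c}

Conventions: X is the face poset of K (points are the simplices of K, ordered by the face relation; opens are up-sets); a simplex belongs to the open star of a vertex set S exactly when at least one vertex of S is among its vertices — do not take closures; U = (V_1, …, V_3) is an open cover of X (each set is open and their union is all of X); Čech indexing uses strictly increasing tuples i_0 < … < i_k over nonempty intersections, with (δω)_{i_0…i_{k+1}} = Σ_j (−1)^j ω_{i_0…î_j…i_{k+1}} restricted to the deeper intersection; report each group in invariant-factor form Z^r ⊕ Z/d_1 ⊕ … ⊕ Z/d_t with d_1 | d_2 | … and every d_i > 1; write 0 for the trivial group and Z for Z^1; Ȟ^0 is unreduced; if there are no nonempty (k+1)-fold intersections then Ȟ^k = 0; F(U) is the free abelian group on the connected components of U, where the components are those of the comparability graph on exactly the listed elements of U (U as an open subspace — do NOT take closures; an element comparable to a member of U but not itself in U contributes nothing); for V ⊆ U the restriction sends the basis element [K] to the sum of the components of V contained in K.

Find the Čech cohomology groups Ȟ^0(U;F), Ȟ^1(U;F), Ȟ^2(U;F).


cover nerve:
  V1={{c},{d},{e},{f},{b,c},{c,e}} V2={{a},{b},{g},{a,g},{b,c}} V3={{a},{c},{a,g},{b,c},{c,e}}
  V12={{b,c}} V13={{c},{b,c},{c,e}} V23={{a},{a,g},{b,c}}
  V123={{b,c}}
components per intersection:
  V1: {{c},{e},{b,c},{c,e}} {{d}} {{f}}
  V2: {{a},{g},{a,g}} {{b},{b,c}}
  V3: {{a},{a,g}} {{c},{b,c},{c,e}}
  V12: {{b,c}}
  V13: {{c},{b,c},{c,e}}
  V23: {{a},{a,g}} {{b,c}}
  V123: {{b,c}}
C dims 7,4,1; δ0: rk 3, SNF 1^3; δ1: rk 1, SNF 1^1
Ȟ^0: (7−3)−0=4 ⇒ Z^4
Ȟ^1: (4−1)−3=0 ⇒ 0
Ȟ^2: (1−0)−1=0 ⇒ 0

Ȟ^0 = Z^4, Ȟ^1 = 0, Ȟ^2 = 0


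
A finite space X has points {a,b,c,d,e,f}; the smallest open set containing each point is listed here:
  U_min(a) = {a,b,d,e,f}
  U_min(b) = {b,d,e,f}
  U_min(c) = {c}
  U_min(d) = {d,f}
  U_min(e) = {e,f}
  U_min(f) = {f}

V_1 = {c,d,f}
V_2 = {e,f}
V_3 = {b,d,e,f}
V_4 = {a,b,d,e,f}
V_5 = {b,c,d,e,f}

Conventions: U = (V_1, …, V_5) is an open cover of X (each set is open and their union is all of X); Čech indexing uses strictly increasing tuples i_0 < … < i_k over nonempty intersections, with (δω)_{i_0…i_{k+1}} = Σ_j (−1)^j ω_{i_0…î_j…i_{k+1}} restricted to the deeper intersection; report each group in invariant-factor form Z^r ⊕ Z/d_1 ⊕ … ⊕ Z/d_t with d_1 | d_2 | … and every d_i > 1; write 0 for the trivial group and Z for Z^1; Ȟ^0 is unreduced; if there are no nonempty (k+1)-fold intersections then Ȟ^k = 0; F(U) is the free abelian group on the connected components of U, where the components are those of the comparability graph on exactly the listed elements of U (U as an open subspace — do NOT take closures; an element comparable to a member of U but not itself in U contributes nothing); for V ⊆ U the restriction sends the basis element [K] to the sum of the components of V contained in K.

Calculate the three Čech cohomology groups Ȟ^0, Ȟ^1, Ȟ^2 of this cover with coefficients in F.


Ȟ^0 ≅ Z^2, Ȟ^1 ≅ 0 and Ȟ^2 ≅ 0

nonempty intersections:
  V12={f} V13={d,f} V14={d,f} V15={c,d,f} V23={e,f} V24={e,f} V25={e,f} V34={b,d,e,f} V35={b,d,e,f} V45={b,d,e,f}
  V123={f} V124={f} V125={f} V134={d,f} V135={d,f} V145={d,f} V234={e,f} V235={e,f} V245={e,f} V345={b,d,e,f}
  V1234={f} V1235={f} V1245={f} V1345={d,f} V2345={e,f}
  V12345={f}
components per intersection:
  V1: {c} {d,f}
  V2: {e,f}
  V3: {b,d,e,f}
  V4: {a,b,d,e,f}
  V5: {b,d,e,f} {c}
  V12: {f}
  V13: {d,f}
  V14: {d,f}
  V15: {c} {d,f}
  V23: {e,f}
  V24: {e,f}
  V25: {e,f}
  V34: {b,d,e,f}
  V35: {b,d,e,f}
  V45: {b,d,e,f}
  V123: {f}
  V124: {f}
  V125: {f}
  V134: {d,f}
  V135: {d,f}
  V145: {d,f}
  V234: {e,f}
  V235: {e,f}
  V245: {e,f}
  V345: {b,d,e,f}
  V1234: {f}
  V1235: {f}
  V1245: {f}
  V1345: {d,f}
  V2345: {e,f}
  V12345: {f}
C dims 7,11,10,5; δ0: rk 5, SNF 1^5; δ1: rk 6, SNF 1^6; δ2: rk 4, SNF 1^4
Ȟ^0: (7−5)−0=2 ⇒ Z^2
Ȟ^1: (11−6)−5=0 ⇒ 0
Ȟ^2: (10−4)−6=0 ⇒ 0


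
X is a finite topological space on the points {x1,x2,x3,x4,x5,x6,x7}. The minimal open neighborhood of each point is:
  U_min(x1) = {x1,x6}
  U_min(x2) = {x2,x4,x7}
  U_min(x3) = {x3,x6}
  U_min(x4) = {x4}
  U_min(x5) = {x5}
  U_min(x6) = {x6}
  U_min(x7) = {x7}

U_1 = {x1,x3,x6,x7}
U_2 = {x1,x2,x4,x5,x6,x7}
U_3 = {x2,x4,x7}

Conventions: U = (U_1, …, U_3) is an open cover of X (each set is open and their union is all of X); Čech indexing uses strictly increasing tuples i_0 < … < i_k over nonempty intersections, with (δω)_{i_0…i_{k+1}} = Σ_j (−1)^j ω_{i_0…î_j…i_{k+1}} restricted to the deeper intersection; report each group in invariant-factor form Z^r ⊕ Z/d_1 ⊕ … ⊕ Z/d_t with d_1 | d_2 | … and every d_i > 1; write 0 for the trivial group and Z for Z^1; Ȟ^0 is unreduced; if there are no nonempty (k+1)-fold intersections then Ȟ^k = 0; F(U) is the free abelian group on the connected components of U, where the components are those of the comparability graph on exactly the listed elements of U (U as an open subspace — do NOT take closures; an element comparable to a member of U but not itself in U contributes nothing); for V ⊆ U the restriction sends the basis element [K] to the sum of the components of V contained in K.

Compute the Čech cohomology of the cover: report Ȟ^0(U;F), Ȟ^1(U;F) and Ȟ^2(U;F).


Ȟ^0 ≅ Z^3; Ȟ^1 ≅ 0; Ȟ^2 ≅ 0

nerve of the cover:
  U12={x1,x6,x7} U13={x7} U23={x2,x4,x7}
  U123={x7}
components per intersection:
  U1: {x1,x3,x6} {x7}
  U2: {x1,x6} {x2,x4,x7} {x5}
  U3: {x2,x4,x7}
  U12: {x1,x6} {x7}
  U13: {x7}
  U23: {x2,x4,x7}
  U123: {x7}
C dims 6,4,1; δ0: rk 3, SNF 1^3; δ1: rk 1, SNF 1^1
Ȟ^0 = (6 − 3) − 0 = 3, so Ȟ^0 ≅ Z^3
Ȟ^1 = (4 − 1) − 3 = 0, so Ȟ^1 ≅ 0
Ȟ^2 = (1 − 0) − 1 = 0, so Ȟ^2 ≅ 0
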